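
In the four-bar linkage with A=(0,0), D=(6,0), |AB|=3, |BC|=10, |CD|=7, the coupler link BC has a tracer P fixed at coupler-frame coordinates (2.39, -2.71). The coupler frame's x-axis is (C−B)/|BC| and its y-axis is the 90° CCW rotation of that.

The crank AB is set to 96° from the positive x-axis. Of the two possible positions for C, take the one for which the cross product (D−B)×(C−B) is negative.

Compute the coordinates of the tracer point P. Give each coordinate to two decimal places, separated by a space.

-2.03 -0.20

A=(0,0), D=(6.00,0)
B = A + 3.00·(cos96°, sin96°) = (-0.3136, 2.9836)
|BD| = 6.9831
circle(B,10.00) ∩ circle(D,7.00): a=7.1432, h=6.9982
  candidates: C₊=(9.1348,6.2588) cross=48.869; C₋=(3.1548,-6.3957) cross=-48.869
  mode - wants cross < 0 → take C=(3.1548,-6.3957) (cross=-48.869)
ex = (C−B)/|BC| = (0.3468,-0.9379); ey = (0.9379,0.3468)
P = B + 2.39·ex + -2.71·ey = (-2.0264,-0.1980)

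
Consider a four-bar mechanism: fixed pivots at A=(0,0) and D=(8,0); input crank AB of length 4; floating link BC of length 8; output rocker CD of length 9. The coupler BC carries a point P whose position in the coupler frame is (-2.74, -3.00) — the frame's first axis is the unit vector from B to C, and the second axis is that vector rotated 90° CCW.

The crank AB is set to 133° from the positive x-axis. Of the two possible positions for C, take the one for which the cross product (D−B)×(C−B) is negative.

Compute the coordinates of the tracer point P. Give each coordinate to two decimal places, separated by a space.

A=(0,0), D=(8.00,0)
B = A + 4.00·(cos133°, sin133°) = (-2.7280, 2.9254)
|BD| = 11.1197
circle(B,8.00) ∩ circle(D,9.00): a=4.7954, h=6.4034
  candidates: C₊=(3.5832,7.8417) cross=71.204; C₋=(0.2139,-4.5140) cross=-71.204
  mode - wants cross < 0 → take C=(0.2139,-4.5140) (cross=-71.204)
ex = (C−B)/|BC| = (0.3677,-0.9299); ey = (0.9299,0.3677)
P = B + -2.74·ex + -3.00·ey = (-6.5254,4.3702)

-6.53 4.37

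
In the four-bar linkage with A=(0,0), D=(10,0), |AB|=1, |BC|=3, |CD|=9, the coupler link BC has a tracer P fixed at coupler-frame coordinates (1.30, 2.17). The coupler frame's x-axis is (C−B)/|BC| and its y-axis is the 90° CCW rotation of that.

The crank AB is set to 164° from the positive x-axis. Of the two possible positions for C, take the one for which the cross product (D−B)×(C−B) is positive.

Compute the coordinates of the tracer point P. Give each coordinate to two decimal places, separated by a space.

A=(0,0), D=(10.00,0)
B = A + 1.00·(cos164°, sin164°) = (-0.9613, 0.2756)
|BD| = 10.9647
circle(B,3.00) ∩ circle(D,9.00): a=2.1991, h=2.0406
  candidates: C₊=(1.2884,2.2603) cross=22.374; C₋=(1.1859,-1.8196) cross=-22.374
  mode + wants cross > 0 → take C=(1.2884,2.2603) (cross=22.374)
ex = (C−B)/|BC| = (0.7499,0.6615); ey = (-0.6615,0.7499)
P = B + 1.30·ex + 2.17·ey = (-1.4219,2.7629)

-1.42 2.76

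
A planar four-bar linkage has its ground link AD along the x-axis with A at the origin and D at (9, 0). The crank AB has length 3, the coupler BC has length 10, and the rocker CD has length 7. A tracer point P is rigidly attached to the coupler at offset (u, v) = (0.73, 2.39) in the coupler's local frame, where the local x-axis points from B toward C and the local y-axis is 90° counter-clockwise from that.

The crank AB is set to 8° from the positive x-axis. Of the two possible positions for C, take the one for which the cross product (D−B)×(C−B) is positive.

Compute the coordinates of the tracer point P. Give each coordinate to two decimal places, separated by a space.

A=(0,0), D=(9.00,0)
B = A + 3.00·(cos8°, sin8°) = (2.9708, 0.4175)
|BD| = 6.0436
circle(B,10.00) ∩ circle(D,7.00): a=7.2411, h=6.8968
  candidates: C₊=(10.6711,6.7976) cross=41.682; C₋=(9.7182,-6.9631) cross=-41.682
  mode + wants cross > 0 → take C=(10.6711,6.7976) (cross=41.682)
ex = (C−B)/|BC| = (0.7700,0.6380); ey = (-0.6380,0.7700)
P = B + 0.73·ex + 2.39·ey = (2.0081,2.7236)

2.01 2.72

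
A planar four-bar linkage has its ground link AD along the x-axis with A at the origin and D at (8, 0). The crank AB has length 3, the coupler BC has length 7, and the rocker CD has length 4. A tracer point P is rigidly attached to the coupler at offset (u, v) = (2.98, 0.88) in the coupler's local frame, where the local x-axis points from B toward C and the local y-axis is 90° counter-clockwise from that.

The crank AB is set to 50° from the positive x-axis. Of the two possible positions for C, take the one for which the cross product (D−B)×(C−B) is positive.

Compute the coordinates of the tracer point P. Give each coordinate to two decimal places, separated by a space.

4.62 3.85

A=(0,0), D=(8.00,0)
B = A + 3.00·(cos50°, sin50°) = (1.9284, 2.2981)
|BD| = 6.4920
circle(B,7.00) ∩ circle(D,4.00): a=5.7876, h=3.9375
  candidates: C₊=(8.7350,3.9319) cross=25.562; C₋=(5.9473,-3.4332) cross=-25.562
  mode + wants cross > 0 → take C=(8.7350,3.9319) (cross=25.562)
ex = (C−B)/|BC| = (0.9724,0.2334); ey = (-0.2334,0.9724)
P = B + 2.98·ex + 0.88·ey = (4.6207,3.8493)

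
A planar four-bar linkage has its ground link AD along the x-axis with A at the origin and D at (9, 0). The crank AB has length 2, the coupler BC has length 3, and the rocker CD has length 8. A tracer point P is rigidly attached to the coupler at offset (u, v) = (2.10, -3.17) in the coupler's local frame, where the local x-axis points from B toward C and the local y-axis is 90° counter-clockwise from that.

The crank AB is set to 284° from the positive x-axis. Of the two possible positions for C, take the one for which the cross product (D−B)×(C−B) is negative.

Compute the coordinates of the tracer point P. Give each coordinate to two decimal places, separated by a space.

-0.80 -5.52

A=(0,0), D=(9.00,0)
B = A + 2.00·(cos284°, sin284°) = (0.4838, -1.9406)
|BD| = 8.7345
circle(B,3.00) ∩ circle(D,8.00): a=1.2188, h=2.7413
  candidates: C₊=(1.0631,1.0030) cross=23.944; C₋=(2.2812,-4.3426) cross=-23.944
  mode - wants cross < 0 → take C=(2.2812,-4.3426) (cross=-23.944)
ex = (C−B)/|BC| = (0.5991,-0.8007); ey = (0.8007,0.5991)
P = B + 2.10·ex + -3.17·ey = (-0.7961,-5.5212)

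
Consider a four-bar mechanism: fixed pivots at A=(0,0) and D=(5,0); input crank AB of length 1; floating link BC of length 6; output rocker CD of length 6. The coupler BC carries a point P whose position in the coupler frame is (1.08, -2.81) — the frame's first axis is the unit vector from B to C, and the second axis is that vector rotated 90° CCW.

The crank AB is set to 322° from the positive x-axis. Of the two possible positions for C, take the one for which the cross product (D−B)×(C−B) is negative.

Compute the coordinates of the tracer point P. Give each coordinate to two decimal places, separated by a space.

-1.14 -2.93

A=(0,0), D=(5.00,0)
B = A + 1.00·(cos322°, sin322°) = (0.7880, -0.6157)
|BD| = 4.2567
circle(B,6.00) ∩ circle(D,6.00): a=2.1284, h=5.6098
  candidates: C₊=(2.0826,5.2430) cross=23.880; C₋=(3.7054,-5.8587) cross=-23.880
  mode - wants cross < 0 → take C=(3.7054,-5.8587) (cross=-23.880)
ex = (C−B)/|BC| = (0.4862,-0.8738); ey = (0.8738,0.4862)
P = B + 1.08·ex + -2.81·ey = (-1.1423,-2.9257)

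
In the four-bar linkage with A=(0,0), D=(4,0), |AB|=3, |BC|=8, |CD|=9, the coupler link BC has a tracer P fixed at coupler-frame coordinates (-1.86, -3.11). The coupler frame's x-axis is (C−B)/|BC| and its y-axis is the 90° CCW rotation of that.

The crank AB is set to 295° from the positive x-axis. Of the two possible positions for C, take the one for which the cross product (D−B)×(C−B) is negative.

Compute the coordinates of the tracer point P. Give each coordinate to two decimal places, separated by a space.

-2.28 -3.47

A=(0,0), D=(4.00,0)
B = A + 3.00·(cos295°, sin295°) = (1.2679, -2.7189)
|BD| = 3.8545
circle(B,8.00) ∩ circle(D,9.00): a=-0.2780, h=7.9952
  candidates: C₊=(-4.5689,2.7521) cross=30.817; C₋=(6.7105,-8.5821) cross=-30.817
  mode - wants cross < 0 → take C=(6.7105,-8.5821) (cross=-30.817)
ex = (C−B)/|BC| = (0.6803,-0.7329); ey = (0.7329,0.6803)
P = B + -1.86·ex + -3.11·ey = (-2.2769,-3.4716)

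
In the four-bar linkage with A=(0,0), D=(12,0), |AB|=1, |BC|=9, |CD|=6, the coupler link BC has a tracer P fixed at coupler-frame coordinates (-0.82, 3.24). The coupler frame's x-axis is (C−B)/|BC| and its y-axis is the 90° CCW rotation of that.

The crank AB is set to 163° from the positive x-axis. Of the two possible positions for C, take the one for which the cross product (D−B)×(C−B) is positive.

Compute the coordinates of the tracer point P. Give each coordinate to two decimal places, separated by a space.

-2.97 2.96

A=(0,0), D=(12.00,0)
B = A + 1.00·(cos163°, sin163°) = (-0.9563, 0.2924)
|BD| = 12.9596
circle(B,9.00) ∩ circle(D,6.00): a=8.2160, h=3.6739
  candidates: C₊=(7.3405,3.7800) cross=47.613; C₋=(7.1747,-3.5660) cross=-47.613
  mode + wants cross > 0 → take C=(7.3405,3.7800) (cross=47.613)
ex = (C−B)/|BC| = (0.9219,0.3875); ey = (-0.3875,0.9219)
P = B + -0.82·ex + 3.24·ey = (-2.9678,2.9614)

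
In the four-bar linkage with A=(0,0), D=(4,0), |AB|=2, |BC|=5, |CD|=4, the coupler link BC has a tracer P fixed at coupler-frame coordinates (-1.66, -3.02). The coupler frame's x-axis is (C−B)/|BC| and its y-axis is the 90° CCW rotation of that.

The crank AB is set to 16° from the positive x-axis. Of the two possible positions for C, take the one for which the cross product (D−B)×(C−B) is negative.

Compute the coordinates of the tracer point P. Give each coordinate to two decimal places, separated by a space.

A=(0,0), D=(4.00,0)
B = A + 2.00·(cos16°, sin16°) = (1.9225, 0.5513)
|BD| = 2.1494
circle(B,5.00) ∩ circle(D,4.00): a=3.1683, h=3.8680
  candidates: C₊=(5.9769,3.4773) cross=8.314; C₋=(3.9928,-4.0000) cross=-8.314
  mode - wants cross < 0 → take C=(3.9928,-4.0000) (cross=-8.314)
ex = (C−B)/|BC| = (0.4141,-0.9103); ey = (0.9103,0.4141)
P = B + -1.66·ex + -3.02·ey = (-1.5138,0.8119)

-1.51 0.81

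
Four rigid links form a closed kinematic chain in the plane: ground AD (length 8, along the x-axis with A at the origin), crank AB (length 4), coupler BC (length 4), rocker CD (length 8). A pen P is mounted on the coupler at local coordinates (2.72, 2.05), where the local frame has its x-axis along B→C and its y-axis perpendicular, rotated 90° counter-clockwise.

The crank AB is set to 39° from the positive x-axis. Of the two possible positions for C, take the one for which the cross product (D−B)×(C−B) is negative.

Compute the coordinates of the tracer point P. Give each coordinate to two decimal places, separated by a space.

2.28 -0.79

A=(0,0), D=(8.00,0)
B = A + 4.00·(cos39°, sin39°) = (3.1086, 2.5173)
|BD| = 5.5012
circle(B,4.00) ∩ circle(D,8.00): a=-1.6121, h=3.6607
  candidates: C₊=(3.3502,6.5100) cross=20.138; C₋=(0.0000,-0.0000) cross=-20.138
  mode - wants cross < 0 → take C=(0.0000,-0.0000) (cross=-20.138)
ex = (C−B)/|BC| = (-0.7771,-0.6293); ey = (0.6293,-0.7771)
P = B + 2.72·ex + 2.05·ey = (2.2849,-0.7876)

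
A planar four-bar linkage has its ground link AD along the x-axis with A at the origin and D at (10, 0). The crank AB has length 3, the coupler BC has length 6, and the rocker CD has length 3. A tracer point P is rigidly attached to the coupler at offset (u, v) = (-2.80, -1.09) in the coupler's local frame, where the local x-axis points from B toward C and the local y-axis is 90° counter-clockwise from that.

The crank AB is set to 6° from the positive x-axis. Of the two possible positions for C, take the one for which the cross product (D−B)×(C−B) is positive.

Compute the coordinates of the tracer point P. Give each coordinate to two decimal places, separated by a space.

0.81 -1.77

A=(0,0), D=(10.00,0)
B = A + 3.00·(cos6°, sin6°) = (2.9836, 0.3136)
|BD| = 7.0234
circle(B,6.00) ∩ circle(D,3.00): a=5.4339, h=2.5443
  candidates: C₊=(8.5256,2.6127) cross=17.869; C₋=(8.2984,-2.4707) cross=-17.869
  mode + wants cross > 0 → take C=(8.5256,2.6127) (cross=17.869)
ex = (C−B)/|BC| = (0.9237,0.3832); ey = (-0.3832,0.9237)
P = B + -2.80·ex + -1.09·ey = (0.8150,-1.7661)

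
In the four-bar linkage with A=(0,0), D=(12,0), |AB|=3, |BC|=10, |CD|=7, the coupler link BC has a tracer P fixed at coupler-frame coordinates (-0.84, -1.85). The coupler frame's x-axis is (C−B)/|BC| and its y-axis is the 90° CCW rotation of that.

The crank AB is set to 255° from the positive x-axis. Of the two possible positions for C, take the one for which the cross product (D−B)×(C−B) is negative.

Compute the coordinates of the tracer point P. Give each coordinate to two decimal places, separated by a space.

-2.17 -4.37

A=(0,0), D=(12.00,0)
B = A + 3.00·(cos255°, sin255°) = (-0.7765, -2.8978)
|BD| = 13.1010
circle(B,10.00) ∩ circle(D,7.00): a=8.4969, h=5.2728
  candidates: C₊=(6.3437,4.1239) cross=69.079; C₋=(8.6763,-6.1606) cross=-69.079
  mode - wants cross < 0 → take C=(8.6763,-6.1606) (cross=-69.079)
ex = (C−B)/|BC| = (0.9453,-0.3263); ey = (0.3263,0.9453)
P = B + -0.84·ex + -1.85·ey = (-2.1741,-4.3725)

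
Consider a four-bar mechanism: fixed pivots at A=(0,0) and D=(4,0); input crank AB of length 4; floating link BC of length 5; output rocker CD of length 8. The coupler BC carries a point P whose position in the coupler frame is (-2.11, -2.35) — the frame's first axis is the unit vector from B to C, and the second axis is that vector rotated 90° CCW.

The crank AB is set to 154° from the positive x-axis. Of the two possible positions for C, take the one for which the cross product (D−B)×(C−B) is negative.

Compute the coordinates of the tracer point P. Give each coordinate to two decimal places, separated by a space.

A=(0,0), D=(4.00,0)
B = A + 4.00·(cos154°, sin154°) = (-3.5952, 1.7535)
|BD| = 7.7950
circle(B,5.00) ∩ circle(D,8.00): a=1.3959, h=4.8012
  candidates: C₊=(-1.1551,6.1176) cross=37.425; C₋=(-3.3151,-3.2387) cross=-37.425
  mode - wants cross < 0 → take C=(-3.3151,-3.2387) (cross=-37.425)
ex = (C−B)/|BC| = (0.0560,-0.9984); ey = (0.9984,0.0560)
P = B + -2.11·ex + -2.35·ey = (-6.0597,3.7285)

-6.06 3.73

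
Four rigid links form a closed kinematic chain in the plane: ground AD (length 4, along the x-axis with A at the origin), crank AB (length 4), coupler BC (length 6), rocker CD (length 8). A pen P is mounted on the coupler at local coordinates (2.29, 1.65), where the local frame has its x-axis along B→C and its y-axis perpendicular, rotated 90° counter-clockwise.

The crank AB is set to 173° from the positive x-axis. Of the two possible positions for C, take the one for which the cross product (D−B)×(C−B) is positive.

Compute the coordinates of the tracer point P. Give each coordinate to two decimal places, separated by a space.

-4.48 3.26

A=(0,0), D=(4.00,0)
B = A + 4.00·(cos173°, sin173°) = (-3.9702, 0.4875)
|BD| = 7.9851
circle(B,6.00) ∩ circle(D,8.00): a=2.2393, h=5.5665
  candidates: C₊=(-1.3953,5.9069) cross=44.449; C₋=(-2.0749,-5.2053) cross=-44.449
  mode + wants cross > 0 → take C=(-1.3953,5.9069) (cross=44.449)
ex = (C−B)/|BC| = (0.4292,0.9032); ey = (-0.9032,0.4292)
P = B + 2.29·ex + 1.65·ey = (-4.4778,3.2640)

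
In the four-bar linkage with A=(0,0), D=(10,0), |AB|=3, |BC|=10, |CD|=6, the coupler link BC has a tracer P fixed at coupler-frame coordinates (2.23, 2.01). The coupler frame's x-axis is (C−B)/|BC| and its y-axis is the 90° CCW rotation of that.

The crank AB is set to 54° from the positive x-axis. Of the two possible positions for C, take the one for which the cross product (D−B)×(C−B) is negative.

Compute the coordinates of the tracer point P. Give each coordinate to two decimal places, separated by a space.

4.71 1.85

A=(0,0), D=(10.00,0)
B = A + 3.00·(cos54°, sin54°) = (1.7634, 2.4271)
|BD| = 8.5868
circle(B,10.00) ∩ circle(D,6.00): a=8.0200, h=5.9732
  candidates: C₊=(11.1447,5.8898) cross=51.290; C₋=(7.7681,-5.5694) cross=-51.290
  mode - wants cross < 0 → take C=(7.7681,-5.5694) (cross=-51.290)
ex = (C−B)/|BC| = (0.6005,-0.7996); ey = (0.7996,0.6005)
P = B + 2.23·ex + 2.01·ey = (4.7097,1.8508)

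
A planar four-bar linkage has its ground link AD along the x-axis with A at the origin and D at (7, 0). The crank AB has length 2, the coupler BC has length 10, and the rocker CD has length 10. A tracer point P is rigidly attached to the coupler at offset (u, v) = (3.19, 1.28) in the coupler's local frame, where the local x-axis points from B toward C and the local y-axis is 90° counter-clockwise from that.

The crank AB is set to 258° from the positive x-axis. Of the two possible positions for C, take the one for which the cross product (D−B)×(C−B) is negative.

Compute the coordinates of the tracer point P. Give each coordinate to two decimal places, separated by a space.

2.54 -3.72

A=(0,0), D=(7.00,0)
B = A + 2.00·(cos258°, sin258°) = (-0.4158, -1.9563)
|BD| = 7.6695
circle(B,10.00) ∩ circle(D,10.00): a=3.8348, h=9.2355
  candidates: C₊=(0.9363,7.9519) cross=70.832; C₋=(5.6478,-9.9082) cross=-70.832
  mode - wants cross < 0 → take C=(5.6478,-9.9082) (cross=-70.832)
ex = (C−B)/|BC| = (0.6064,-0.7952); ey = (0.7952,0.6064)
P = B + 3.19·ex + 1.28·ey = (2.5363,-3.7168)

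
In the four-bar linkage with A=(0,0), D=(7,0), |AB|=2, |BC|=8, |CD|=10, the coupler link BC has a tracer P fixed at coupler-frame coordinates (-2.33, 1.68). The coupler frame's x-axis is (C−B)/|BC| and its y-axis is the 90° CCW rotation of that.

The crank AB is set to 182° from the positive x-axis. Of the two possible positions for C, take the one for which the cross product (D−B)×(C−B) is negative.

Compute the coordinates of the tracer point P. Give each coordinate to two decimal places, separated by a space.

A=(0,0), D=(7.00,0)
B = A + 2.00·(cos182°, sin182°) = (-1.9988, -0.0698)
|BD| = 8.9991
circle(B,8.00) ∩ circle(D,10.00): a=2.4993, h=7.5996
  candidates: C₊=(0.4415,7.5489) cross=68.389; C₋=(0.5594,-7.6498) cross=-68.389
  mode - wants cross < 0 → take C=(0.5594,-7.6498) (cross=-68.389)
ex = (C−B)/|BC| = (0.3198,-0.9475); ey = (0.9475,0.3198)
P = B + -2.33·ex + 1.68·ey = (-1.1521,2.6751)

-1.15 2.68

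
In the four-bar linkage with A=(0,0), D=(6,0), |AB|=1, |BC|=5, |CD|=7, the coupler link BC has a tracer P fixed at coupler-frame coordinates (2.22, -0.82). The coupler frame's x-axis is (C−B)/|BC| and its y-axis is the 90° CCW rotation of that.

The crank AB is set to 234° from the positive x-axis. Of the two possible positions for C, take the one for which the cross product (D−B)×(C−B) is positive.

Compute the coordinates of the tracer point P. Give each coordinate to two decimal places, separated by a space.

0.63 1.22

A=(0,0), D=(6.00,0)
B = A + 1.00·(cos234°, sin234°) = (-0.5878, -0.8090)
|BD| = 6.6373
circle(B,5.00) ∩ circle(D,7.00): a=1.5107, h=4.7663
  candidates: C₊=(0.3307,4.1059) cross=31.635; C₋=(1.4926,-5.3557) cross=-31.635
  mode + wants cross > 0 → take C=(0.3307,4.1059) (cross=31.635)
ex = (C−B)/|BC| = (0.1837,0.9830); ey = (-0.9830,0.1837)
P = B + 2.22·ex + -0.82·ey = (0.6260,1.2226)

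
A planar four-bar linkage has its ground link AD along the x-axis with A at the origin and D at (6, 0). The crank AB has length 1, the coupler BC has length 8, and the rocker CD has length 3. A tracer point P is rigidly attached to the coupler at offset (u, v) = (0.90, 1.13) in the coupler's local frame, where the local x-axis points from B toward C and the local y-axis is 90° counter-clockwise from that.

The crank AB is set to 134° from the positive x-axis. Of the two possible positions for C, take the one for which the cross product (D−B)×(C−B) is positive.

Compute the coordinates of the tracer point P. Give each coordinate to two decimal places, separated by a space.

A=(0,0), D=(6.00,0)
B = A + 1.00·(cos134°, sin134°) = (-0.6947, 0.7193)
|BD| = 6.7332
circle(B,8.00) ∩ circle(D,3.00): a=7.4508, h=2.9129
  candidates: C₊=(7.0247,2.8196) cross=19.613; C₋=(6.4023,-2.9729) cross=-19.613
  mode + wants cross > 0 → take C=(7.0247,2.8196) (cross=19.613)
ex = (C−B)/|BC| = (0.9649,0.2625); ey = (-0.2625,0.9649)
P = B + 0.90·ex + 1.13·ey = (-0.1229,2.0460)

-0.12 2.05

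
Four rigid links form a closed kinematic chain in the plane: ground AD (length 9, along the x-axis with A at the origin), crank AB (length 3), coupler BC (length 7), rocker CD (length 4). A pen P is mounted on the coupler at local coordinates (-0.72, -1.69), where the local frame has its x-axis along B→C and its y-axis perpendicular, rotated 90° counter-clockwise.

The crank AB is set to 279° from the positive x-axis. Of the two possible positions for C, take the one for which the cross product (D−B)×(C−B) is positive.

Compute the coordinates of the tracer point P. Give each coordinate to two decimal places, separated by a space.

A=(0,0), D=(9.00,0)
B = A + 3.00·(cos279°, sin279°) = (0.4693, -2.9631)
|BD| = 9.0306
circle(B,7.00) ∩ circle(D,4.00): a=6.3424, h=2.9620
  candidates: C₊=(5.4887,1.9160) cross=26.749; C₋=(7.4325,-3.6801) cross=-26.749
  mode + wants cross > 0 → take C=(5.4887,1.9160) (cross=26.749)
ex = (C−B)/|BC| = (0.7171,0.6970); ey = (-0.6970,0.7171)
P = B + -0.72·ex + -1.69·ey = (1.1310,-4.6767)

1.13 -4.68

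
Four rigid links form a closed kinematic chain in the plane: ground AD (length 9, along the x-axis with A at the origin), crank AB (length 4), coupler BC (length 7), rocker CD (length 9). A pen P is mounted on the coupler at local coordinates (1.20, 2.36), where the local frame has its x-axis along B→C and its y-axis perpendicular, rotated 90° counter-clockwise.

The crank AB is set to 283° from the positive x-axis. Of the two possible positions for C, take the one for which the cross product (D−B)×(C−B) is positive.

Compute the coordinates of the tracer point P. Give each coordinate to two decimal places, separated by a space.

-1.52 -2.82

A=(0,0), D=(9.00,0)
B = A + 4.00·(cos283°, sin283°) = (0.8998, -3.8975)
|BD| = 8.9891
circle(B,7.00) ∩ circle(D,9.00): a=2.7146, h=6.4522
  candidates: C₊=(0.5484,3.0937) cross=57.999; C₋=(6.1435,-8.5347) cross=-57.999
  mode + wants cross > 0 → take C=(0.5484,3.0937) (cross=57.999)
ex = (C−B)/|BC| = (-0.0502,0.9987); ey = (-0.9987,-0.0502)
P = B + 1.20·ex + 2.36·ey = (-1.5175,-2.8175)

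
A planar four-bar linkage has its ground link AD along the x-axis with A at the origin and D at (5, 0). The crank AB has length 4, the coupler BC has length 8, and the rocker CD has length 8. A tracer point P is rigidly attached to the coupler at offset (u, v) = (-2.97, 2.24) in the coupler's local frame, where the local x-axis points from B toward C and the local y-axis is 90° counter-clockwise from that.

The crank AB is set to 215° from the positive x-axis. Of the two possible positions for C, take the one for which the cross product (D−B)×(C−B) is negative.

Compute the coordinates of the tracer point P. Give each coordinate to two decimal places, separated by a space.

-3.98 1.36

A=(0,0), D=(5.00,0)
B = A + 4.00·(cos215°, sin215°) = (-3.2766, -2.2943)
|BD| = 8.5887
circle(B,8.00) ∩ circle(D,8.00): a=4.2944, h=6.7497
  candidates: C₊=(-0.9414,5.3573) cross=57.971; C₋=(2.6647,-7.6516) cross=-57.971
  mode - wants cross < 0 → take C=(2.6647,-7.6516) (cross=-57.971)
ex = (C−B)/|BC| = (0.7427,-0.6697); ey = (0.6697,0.7427)
P = B + -2.97·ex + 2.24·ey = (-3.9823,1.3582)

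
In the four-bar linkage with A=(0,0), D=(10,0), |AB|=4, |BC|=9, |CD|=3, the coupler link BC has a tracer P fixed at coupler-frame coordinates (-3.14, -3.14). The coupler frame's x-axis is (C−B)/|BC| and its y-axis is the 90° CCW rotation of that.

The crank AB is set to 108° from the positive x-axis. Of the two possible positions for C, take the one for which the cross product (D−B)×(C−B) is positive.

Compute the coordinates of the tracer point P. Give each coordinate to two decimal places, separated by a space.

-5.03 1.50

A=(0,0), D=(10.00,0)
B = A + 4.00·(cos108°, sin108°) = (-1.2361, 3.8042)
|BD| = 11.8626
circle(B,9.00) ∩ circle(D,3.00): a=8.9660, h=0.7810
  candidates: C₊=(7.5069,1.6687) cross=9.265; C₋=(7.0060,0.1891) cross=-9.265
  mode + wants cross > 0 → take C=(7.5069,1.6687) (cross=9.265)
ex = (C−B)/|BC| = (0.9714,-0.2373); ey = (0.2373,0.9714)
P = B + -3.14·ex + -3.14·ey = (-5.0315,1.4990)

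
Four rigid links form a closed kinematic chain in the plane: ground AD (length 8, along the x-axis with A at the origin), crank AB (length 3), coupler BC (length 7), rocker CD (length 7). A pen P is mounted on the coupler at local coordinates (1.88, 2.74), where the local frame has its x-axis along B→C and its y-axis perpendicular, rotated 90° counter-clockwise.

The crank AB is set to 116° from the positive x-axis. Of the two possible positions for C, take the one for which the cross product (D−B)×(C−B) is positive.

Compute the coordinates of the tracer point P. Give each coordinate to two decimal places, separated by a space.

-1.06 6.01

A=(0,0), D=(8.00,0)
B = A + 3.00·(cos116°, sin116°) = (-1.3151, 2.6964)
|BD| = 9.6975
circle(B,7.00) ∩ circle(D,7.00): a=4.8488, h=5.0487
  candidates: C₊=(4.7462,6.1978) cross=48.960; C₋=(1.9387,-3.5014) cross=-48.960
  mode + wants cross > 0 → take C=(4.7462,6.1978) (cross=48.960)
ex = (C−B)/|BC| = (0.8659,0.5002); ey = (-0.5002,0.8659)
P = B + 1.88·ex + 2.74·ey = (-1.0578,6.0094)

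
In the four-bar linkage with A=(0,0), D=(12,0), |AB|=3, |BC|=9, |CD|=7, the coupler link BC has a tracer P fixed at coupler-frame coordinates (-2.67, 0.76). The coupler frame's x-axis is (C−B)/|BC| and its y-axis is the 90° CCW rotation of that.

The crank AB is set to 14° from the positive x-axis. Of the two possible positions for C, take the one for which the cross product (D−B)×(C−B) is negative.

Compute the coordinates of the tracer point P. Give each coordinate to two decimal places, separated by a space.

1.78 3.26

A=(0,0), D=(12.00,0)
B = A + 3.00·(cos14°, sin14°) = (2.9109, 0.7258)
|BD| = 9.1180
circle(B,9.00) ∩ circle(D,7.00): a=6.3138, h=6.4137
  candidates: C₊=(9.7152,6.6166) cross=58.481; C₋=(8.6941,-6.1702) cross=-58.481
  mode - wants cross < 0 → take C=(8.6941,-6.1702) (cross=-58.481)
ex = (C−B)/|BC| = (0.6426,-0.7662); ey = (0.7662,0.6426)
P = B + -2.67·ex + 0.76·ey = (1.7775,3.2599)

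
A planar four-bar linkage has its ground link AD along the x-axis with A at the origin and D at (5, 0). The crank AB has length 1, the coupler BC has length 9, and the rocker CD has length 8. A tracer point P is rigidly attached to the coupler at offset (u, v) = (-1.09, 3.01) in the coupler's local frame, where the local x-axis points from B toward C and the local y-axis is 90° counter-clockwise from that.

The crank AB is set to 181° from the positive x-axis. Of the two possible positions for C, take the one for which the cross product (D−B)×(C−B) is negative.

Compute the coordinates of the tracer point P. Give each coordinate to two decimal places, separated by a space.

1.08 2.42

A=(0,0), D=(5.00,0)
B = A + 1.00·(cos181°, sin181°) = (-0.9998, -0.0175)
|BD| = 5.9999
circle(B,9.00) ∩ circle(D,8.00): a=4.4166, h=7.8418
  candidates: C₊=(3.3940,7.8371) cross=47.050; C₋=(3.4396,-7.8463) cross=-47.050
  mode - wants cross < 0 → take C=(3.4396,-7.8463) (cross=-47.050)
ex = (C−B)/|BC| = (0.4933,-0.8699); ey = (0.8699,0.4933)
P = B + -1.09·ex + 3.01·ey = (1.0808,2.4155)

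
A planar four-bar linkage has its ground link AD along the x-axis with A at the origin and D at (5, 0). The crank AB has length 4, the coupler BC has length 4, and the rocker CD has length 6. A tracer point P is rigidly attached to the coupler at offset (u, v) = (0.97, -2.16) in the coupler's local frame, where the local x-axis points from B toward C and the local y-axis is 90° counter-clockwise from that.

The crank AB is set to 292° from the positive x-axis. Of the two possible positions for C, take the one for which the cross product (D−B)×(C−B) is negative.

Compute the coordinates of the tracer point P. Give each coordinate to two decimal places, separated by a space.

1.06 -6.04

A=(0,0), D=(5.00,0)
B = A + 4.00·(cos292°, sin292°) = (1.4984, -3.7087)
|BD| = 5.1006
circle(B,4.00) ∩ circle(D,6.00): a=0.5897, h=3.9563
  candidates: C₊=(-0.9734,-0.5639) cross=20.179; C₋=(4.7800,-5.9960) cross=-20.179
  mode - wants cross < 0 → take C=(4.7800,-5.9960) (cross=-20.179)
ex = (C−B)/|BC| = (0.8204,-0.5718); ey = (0.5718,0.8204)
P = B + 0.97·ex + -2.16·ey = (1.0591,-6.0354)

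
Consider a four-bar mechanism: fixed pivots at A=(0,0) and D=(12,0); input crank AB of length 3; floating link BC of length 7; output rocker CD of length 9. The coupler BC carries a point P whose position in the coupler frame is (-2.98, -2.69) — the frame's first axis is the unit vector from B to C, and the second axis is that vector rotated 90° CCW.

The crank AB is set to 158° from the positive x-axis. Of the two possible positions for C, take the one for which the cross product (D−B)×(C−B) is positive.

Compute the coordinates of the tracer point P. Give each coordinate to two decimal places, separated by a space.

A=(0,0), D=(12.00,0)
B = A + 3.00·(cos158°, sin158°) = (-2.7816, 1.1238)
|BD| = 14.8242
circle(B,7.00) ∩ circle(D,9.00): a=6.3328, h=2.9826
  candidates: C₊=(3.7591,3.6177) cross=44.214; C₋=(3.3069,-2.3303) cross=-44.214
  mode + wants cross > 0 → take C=(3.7591,3.6177) (cross=44.214)
ex = (C−B)/|BC| = (0.9344,0.3563); ey = (-0.3563,0.9344)
P = B + -2.98·ex + -2.69·ey = (-4.6076,-2.4514)

-4.61 -2.45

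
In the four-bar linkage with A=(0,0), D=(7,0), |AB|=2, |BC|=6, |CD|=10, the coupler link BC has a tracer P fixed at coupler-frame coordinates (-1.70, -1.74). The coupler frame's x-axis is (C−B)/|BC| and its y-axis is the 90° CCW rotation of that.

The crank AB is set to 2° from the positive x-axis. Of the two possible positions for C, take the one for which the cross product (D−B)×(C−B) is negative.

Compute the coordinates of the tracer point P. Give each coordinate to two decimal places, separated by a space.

1.81 2.50

A=(0,0), D=(7.00,0)
B = A + 2.00·(cos2°, sin2°) = (1.9988, 0.0698)
|BD| = 5.0017
circle(B,6.00) ∩ circle(D,10.00): a=-3.8970, h=4.5622
  candidates: C₊=(-1.8341,4.6859) cross=22.819; C₋=(-1.9615,-4.4376) cross=-22.819
  mode - wants cross < 0 → take C=(-1.9615,-4.4376) (cross=-22.819)
ex = (C−B)/|BC| = (-0.6600,-0.7512); ey = (0.7512,-0.6600)
P = B + -1.70·ex + -1.74·ey = (1.8137,2.4954)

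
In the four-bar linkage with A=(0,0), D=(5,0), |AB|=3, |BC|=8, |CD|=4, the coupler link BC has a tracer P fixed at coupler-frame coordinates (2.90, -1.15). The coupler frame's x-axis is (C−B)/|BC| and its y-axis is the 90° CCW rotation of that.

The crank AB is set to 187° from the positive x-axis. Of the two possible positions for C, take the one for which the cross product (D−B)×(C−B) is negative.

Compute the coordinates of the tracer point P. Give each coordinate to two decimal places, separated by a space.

A=(0,0), D=(5.00,0)
B = A + 3.00·(cos187°, sin187°) = (-2.9776, -0.3656)
|BD| = 7.9860
circle(B,8.00) ∩ circle(D,4.00): a=6.9983, h=3.8761
  candidates: C₊=(3.8358,3.8268) cross=30.955; C₋=(4.1907,-3.9173) cross=-30.955
  mode - wants cross < 0 → take C=(4.1907,-3.9173) (cross=-30.955)
ex = (C−B)/|BC| = (0.8960,-0.4440); ey = (0.4440,0.8960)
P = B + 2.90·ex + -1.15·ey = (-0.8897,-2.6835)

-0.89 -2.68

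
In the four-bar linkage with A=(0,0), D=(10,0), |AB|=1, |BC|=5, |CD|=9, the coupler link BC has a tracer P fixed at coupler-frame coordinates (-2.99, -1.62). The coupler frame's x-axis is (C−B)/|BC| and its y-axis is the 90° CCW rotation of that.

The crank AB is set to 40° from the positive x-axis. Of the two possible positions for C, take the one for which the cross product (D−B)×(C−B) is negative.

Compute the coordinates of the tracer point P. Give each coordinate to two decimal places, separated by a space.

A=(0,0), D=(10.00,0)
B = A + 1.00·(cos40°, sin40°) = (0.7660, 0.6428)
|BD| = 9.2563
circle(B,5.00) ∩ circle(D,9.00): a=1.6032, h=4.7360
  candidates: C₊=(2.6942,5.2560) cross=43.838; C₋=(2.0365,-4.1931) cross=-43.838
  mode - wants cross < 0 → take C=(2.0365,-4.1931) (cross=-43.838)
ex = (C−B)/|BC| = (0.2541,-0.9672); ey = (0.9672,0.2541)
P = B + -2.99·ex + -1.62·ey = (-1.5605,3.1230)

-1.56 3.12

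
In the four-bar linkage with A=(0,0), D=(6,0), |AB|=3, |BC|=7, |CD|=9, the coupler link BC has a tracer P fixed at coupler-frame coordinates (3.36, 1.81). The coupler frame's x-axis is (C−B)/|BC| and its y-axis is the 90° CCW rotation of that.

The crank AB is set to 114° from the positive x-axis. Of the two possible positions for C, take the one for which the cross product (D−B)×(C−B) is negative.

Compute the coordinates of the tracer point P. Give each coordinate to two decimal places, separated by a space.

A=(0,0), D=(6.00,0)
B = A + 3.00·(cos114°, sin114°) = (-1.2202, 2.7406)
|BD| = 7.7229
circle(B,7.00) ∩ circle(D,9.00): a=1.7897, h=6.7674
  candidates: C₊=(2.8545,8.4324) cross=52.263; C₋=(-1.9486,-4.2214) cross=-52.263
  mode - wants cross < 0 → take C=(-1.9486,-4.2214) (cross=-52.263)
ex = (C−B)/|BC| = (-0.1041,-0.9946); ey = (0.9946,-0.1041)
P = B + 3.36·ex + 1.81·ey = (0.2303,-0.7895)

0.23 -0.79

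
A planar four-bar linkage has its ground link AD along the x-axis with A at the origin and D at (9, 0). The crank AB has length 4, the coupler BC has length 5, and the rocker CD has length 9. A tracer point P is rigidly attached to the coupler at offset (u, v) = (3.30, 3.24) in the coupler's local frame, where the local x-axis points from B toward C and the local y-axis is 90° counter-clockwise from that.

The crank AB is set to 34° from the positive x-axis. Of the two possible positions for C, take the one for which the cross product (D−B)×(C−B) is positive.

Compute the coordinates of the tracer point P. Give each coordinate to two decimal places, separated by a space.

A=(0,0), D=(9.00,0)
B = A + 4.00·(cos34°, sin34°) = (3.3162, 2.2368)
|BD| = 6.1081
circle(B,5.00) ∩ circle(D,9.00): a=-1.5300, h=4.7602
  candidates: C₊=(3.6356,7.2266) cross=29.076; C₋=(0.1493,-1.6325) cross=-29.076
  mode + wants cross > 0 → take C=(3.6356,7.2266) (cross=29.076)
ex = (C−B)/|BC| = (0.0639,0.9980); ey = (-0.9980,0.0639)
P = B + 3.30·ex + 3.24·ey = (0.2936,5.7370)

0.29 5.74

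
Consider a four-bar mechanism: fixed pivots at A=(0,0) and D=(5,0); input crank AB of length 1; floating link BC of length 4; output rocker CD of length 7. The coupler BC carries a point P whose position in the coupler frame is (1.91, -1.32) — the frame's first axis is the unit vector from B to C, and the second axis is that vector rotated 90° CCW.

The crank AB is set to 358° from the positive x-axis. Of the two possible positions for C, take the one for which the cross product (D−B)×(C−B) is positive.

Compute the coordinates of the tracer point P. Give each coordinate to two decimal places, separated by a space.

A=(0,0), D=(5.00,0)
B = A + 1.00·(cos358°, sin358°) = (0.9994, -0.0349)
|BD| = 4.0008
circle(B,4.00) ∩ circle(D,7.00): a=-2.1238, h=3.3896
  candidates: C₊=(-1.1539,3.3360) cross=13.561; C₋=(-1.0948,-3.4429) cross=-13.561
  mode + wants cross > 0 → take C=(-1.1539,3.3360) (cross=13.561)
ex = (C−B)/|BC| = (-0.5383,0.8427); ey = (-0.8427,-0.5383)
P = B + 1.91·ex + -1.32·ey = (1.0836,2.2853)

1.08 2.29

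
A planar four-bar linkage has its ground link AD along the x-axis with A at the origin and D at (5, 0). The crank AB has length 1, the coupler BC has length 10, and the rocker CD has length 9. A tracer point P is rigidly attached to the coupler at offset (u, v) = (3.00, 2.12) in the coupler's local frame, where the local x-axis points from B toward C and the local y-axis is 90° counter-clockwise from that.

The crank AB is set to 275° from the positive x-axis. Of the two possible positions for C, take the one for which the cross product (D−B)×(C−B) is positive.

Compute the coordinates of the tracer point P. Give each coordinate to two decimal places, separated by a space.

-1.21 2.44

A=(0,0), D=(5.00,0)
B = A + 1.00·(cos275°, sin275°) = (0.0872, -0.9962)
|BD| = 5.0128
circle(B,10.00) ∩ circle(D,9.00): a=4.4016, h=8.9792
  candidates: C₊=(2.6165,8.6786) cross=45.011; C₋=(6.1853,-8.9216) cross=-45.011
  mode + wants cross > 0 → take C=(2.6165,8.6786) (cross=45.011)
ex = (C−B)/|BC| = (0.2529,0.9675); ey = (-0.9675,0.2529)
P = B + 3.00·ex + 2.12·ey = (-1.2051,2.4425)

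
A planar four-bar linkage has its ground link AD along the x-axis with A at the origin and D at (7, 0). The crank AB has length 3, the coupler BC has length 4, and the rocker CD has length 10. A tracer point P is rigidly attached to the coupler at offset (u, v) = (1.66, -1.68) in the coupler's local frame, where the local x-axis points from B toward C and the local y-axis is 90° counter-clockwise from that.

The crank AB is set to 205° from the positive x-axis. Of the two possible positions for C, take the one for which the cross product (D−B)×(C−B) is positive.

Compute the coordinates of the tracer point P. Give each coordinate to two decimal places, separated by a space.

A=(0,0), D=(7.00,0)
B = A + 3.00·(cos205°, sin205°) = (-2.7189, -1.2679)
|BD| = 9.8013
circle(B,4.00) ∩ circle(D,10.00): a=0.6155, h=3.9524
  candidates: C₊=(-2.6199,2.7309) cross=38.738; C₋=(-1.5974,-5.1074) cross=-38.738
  mode + wants cross > 0 → take C=(-2.6199,2.7309) (cross=38.738)
ex = (C−B)/|BC| = (0.0248,0.9997); ey = (-0.9997,0.0248)
P = B + 1.66·ex + -1.68·ey = (-0.9983,0.3500)

-1.00 0.35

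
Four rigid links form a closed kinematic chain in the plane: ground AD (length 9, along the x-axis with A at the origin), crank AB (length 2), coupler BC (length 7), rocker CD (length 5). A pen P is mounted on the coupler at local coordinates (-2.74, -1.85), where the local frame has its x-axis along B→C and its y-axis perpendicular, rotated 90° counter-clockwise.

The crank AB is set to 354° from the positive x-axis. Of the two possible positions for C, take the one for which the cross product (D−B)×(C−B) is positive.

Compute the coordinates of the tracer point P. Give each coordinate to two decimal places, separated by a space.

1.28 -3.44

A=(0,0), D=(9.00,0)
B = A + 2.00·(cos354°, sin354°) = (1.9890, -0.2091)
|BD| = 7.0141
circle(B,7.00) ∩ circle(D,5.00): a=5.2179, h=4.6662
  candidates: C₊=(7.0655,4.6106) cross=32.729; C₋=(7.3437,-4.7177) cross=-32.729
  mode + wants cross > 0 → take C=(7.0655,4.6106) (cross=32.729)
ex = (C−B)/|BC| = (0.7252,0.6885); ey = (-0.6885,0.7252)
P = B + -2.74·ex + -1.85·ey = (1.2757,-3.4373)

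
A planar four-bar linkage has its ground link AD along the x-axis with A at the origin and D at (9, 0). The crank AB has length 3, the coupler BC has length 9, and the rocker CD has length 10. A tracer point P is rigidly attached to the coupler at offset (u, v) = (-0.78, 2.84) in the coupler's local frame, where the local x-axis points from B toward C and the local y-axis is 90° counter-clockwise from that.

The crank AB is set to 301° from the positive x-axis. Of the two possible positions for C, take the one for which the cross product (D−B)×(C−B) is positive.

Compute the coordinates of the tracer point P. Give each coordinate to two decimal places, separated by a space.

-1.28 -3.42

A=(0,0), D=(9.00,0)
B = A + 3.00·(cos301°, sin301°) = (1.5451, -2.5715)
|BD| = 7.8859
circle(B,9.00) ∩ circle(D,10.00): a=2.7383, h=8.5733
  candidates: C₊=(1.3381,6.4261) cross=67.609; C₋=(6.9294,-9.7833) cross=-67.609
  mode + wants cross > 0 → take C=(1.3381,6.4261) (cross=67.609)
ex = (C−B)/|BC| = (-0.0230,0.9997); ey = (-0.9997,-0.0230)
P = B + -0.78·ex + 2.84·ey = (-1.2762,-3.4166)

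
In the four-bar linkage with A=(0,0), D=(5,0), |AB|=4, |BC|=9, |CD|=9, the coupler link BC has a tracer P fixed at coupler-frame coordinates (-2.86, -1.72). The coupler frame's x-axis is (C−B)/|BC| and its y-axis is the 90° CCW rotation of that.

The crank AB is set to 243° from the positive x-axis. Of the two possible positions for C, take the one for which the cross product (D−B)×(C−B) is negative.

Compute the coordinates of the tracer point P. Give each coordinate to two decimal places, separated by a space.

-5.13 -3.21

A=(0,0), D=(5.00,0)
B = A + 4.00·(cos243°, sin243°) = (-1.8160, -3.5640)
|BD| = 7.6915
circle(B,9.00) ∩ circle(D,9.00): a=3.8458, h=8.1370
  candidates: C₊=(-2.1784,5.4287) cross=62.586; C₋=(5.3624,-8.9927) cross=-62.586
  mode - wants cross < 0 → take C=(5.3624,-8.9927) (cross=-62.586)
ex = (C−B)/|BC| = (0.7976,-0.6032); ey = (0.6032,0.7976)
P = B + -2.86·ex + -1.72·ey = (-5.1346,-3.2108)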